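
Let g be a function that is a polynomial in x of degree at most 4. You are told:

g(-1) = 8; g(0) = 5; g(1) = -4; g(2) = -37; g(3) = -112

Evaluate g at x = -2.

23

Write g(x) = ax^4 + bx³ + cx² + dx + e; the 5 given values yield a linear system in the 5 coefficients.
Solving, the leading coefficient vanishes, and g(x) = -3x³ - 3x² - 3x + 5.
Then g(-2) = 23.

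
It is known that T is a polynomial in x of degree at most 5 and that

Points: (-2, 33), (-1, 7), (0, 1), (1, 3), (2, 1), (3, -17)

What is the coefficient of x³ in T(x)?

-2

First differences: -26, -6, 2, -2, -18. Second differences: 20, 8, -4, -16. Third differences: -12, -12, -12.
Level-3 differences are constant, so T has degree 3.
Fitting a degree-3 polynomial gives T(x) = -2x³ + 4x² + 1.
The coefficient of x³ is -2.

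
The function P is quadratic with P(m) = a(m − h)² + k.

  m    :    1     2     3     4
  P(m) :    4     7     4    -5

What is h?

First differences 3, -3, -9; second difference -6 = 2a, so a = -3.
Expanding, the m-coefficient is −2ah = 6h; matching it to the data gives h = 2, and then k = 7.
So P(m) = -3(m − 2)² + 7.
Hence h = 2.

2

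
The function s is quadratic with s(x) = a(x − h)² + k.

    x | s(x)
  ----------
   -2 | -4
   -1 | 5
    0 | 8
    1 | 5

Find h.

First differences 9, 3, -3; second difference -6 = 2a, so a = -3.
Expanding, the x-coefficient is −2ah = 6h; matching it to the data gives h = 0, and then k = 8.
So s(x) = -3(x + 0)² + 8.
Hence h = 0.

0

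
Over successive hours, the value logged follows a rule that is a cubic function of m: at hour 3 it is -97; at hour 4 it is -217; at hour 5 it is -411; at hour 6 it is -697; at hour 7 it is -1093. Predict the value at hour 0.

-1

Write the value at m as T(m).
First differences: -120, -194, -286, -396. Second differences: -74, -92, -110. Third differences: -18, -18.
Level-3 differences are constant, so T has degree 3.
Fitting a degree-3 polynomial gives T(m) = -3m³ - m² - 2m - 1.
Then T(0) = -1.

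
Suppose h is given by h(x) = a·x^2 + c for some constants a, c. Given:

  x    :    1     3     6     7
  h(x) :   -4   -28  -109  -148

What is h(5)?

-76

From h(1) = -4 and h(3) = -28: 1a + c = -4 and 9a + c = -28.
Subtracting: 8a = -24, so a = -3; then c = -4 − (-3)·1 = -1.
So h(x) = -3x² − 1, and h(5) = -76.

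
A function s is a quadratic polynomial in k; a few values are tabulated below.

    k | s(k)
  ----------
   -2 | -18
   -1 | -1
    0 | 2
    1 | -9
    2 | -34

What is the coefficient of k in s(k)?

First differences: 17, 3, -11, -25. Second differences: -14, -14, -14.
Level-2 differences are constant, so s has degree 2.
Fitting a degree-2 polynomial gives s(k) = -7k² - 4k + 2.
The coefficient of k is -4.

-4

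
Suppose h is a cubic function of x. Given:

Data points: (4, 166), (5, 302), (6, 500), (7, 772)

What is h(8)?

Write h(x) = ax³ + bx² + cx + d; the 4 given values yield a linear system in the 4 coefficients.
Solving, h(x) = 2x³ + x² + 5x + 2.
Then h(8) = 1130.

1130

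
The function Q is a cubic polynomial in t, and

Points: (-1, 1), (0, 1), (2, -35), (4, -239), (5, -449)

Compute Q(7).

-1175

Write Q(t) = at³ + bt² + ct + d; the 5 given values yield a linear system in the 4 coefficients.
Solving, Q(t) = -3t³ - 3t² + 1.
Then Q(7) = -1175.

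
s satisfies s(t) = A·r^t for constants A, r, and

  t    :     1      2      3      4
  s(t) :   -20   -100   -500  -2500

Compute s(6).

-62500

Consecutive ratio: -100/(-20) = 5, and -500/(-100) = 5, so r = 5.
Then A·5^1 = -20 gives A = -4, and s(t) = -4·5^t.
s(6) = -4·5^6 = -62500.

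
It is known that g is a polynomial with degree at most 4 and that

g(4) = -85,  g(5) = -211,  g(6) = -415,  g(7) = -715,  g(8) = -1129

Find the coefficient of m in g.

First differences: -126, -204, -300, -414. Second differences: -78, -96, -114. Third differences: -18, -18.
Level-3 differences are constant, so g has degree 3.
Fitting a degree-3 polynomial gives g(m) = -3m³ + 6m² + 3m - 1.
The coefficient of m is 3.

3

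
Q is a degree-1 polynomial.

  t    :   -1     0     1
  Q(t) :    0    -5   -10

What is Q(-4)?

15

Write Q(t) = at + b; the 3 given values yield a linear system in the 2 coefficients.
Solving, Q(t) = -5t - 5.
Then Q(-4) = 15.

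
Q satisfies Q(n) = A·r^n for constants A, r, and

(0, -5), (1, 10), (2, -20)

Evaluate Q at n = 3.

Consecutive ratio: 10/(-5) = -2, and -20/10 = -2, so r = -2.
Then A·(-2)^0 = -5 gives A = -5, and Q(n) = -5·(-2)^n.
Q(3) = -5·(-2)^3 = 40.

40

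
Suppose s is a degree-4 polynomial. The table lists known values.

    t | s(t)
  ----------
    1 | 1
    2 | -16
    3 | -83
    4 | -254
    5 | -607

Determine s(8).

Write s(t) = at^4 + bt³ + ct² + dt + e; the 5 given values yield a linear system in the 5 coefficients.
Solving, s(t) = -t^4 + t³ - 6t² + 9t - 2.
Then s(8) = -3898.

-3898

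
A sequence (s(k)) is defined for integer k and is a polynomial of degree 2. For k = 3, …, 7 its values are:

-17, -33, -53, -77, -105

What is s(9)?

First differences: -16, -20, -24, -28. Second differences: -4, -4, -4.
Level-2 differences are constant, so s has degree 2.
Fitting a degree-2 polynomial gives s(k) = -2k² - 2k + 7.
Then s(9) = -173.

-173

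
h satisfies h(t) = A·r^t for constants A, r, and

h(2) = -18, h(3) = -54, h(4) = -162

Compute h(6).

Consecutive ratio: -54/(-18) = 3, and -162/(-54) = 3, so r = 3.
Then A·3^2 = -18 gives A = -2, and h(t) = -2·3^t.
h(6) = -2·3^6 = -1458.

-1458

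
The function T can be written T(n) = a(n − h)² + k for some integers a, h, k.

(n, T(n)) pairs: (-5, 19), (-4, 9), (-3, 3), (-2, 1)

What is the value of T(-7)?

51

First differences -10, -6, -2; second difference 4 = 2a, so a = 2.
Expanding, the n-coefficient is −2ah = -4h; matching it to the data gives h = -2, and then k = 1.
So T(n) = 2(n + 2)² + 1.
T(-7) = 2·(-5)² + 1 = 51.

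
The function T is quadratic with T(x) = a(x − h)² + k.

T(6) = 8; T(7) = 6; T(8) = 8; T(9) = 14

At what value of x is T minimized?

7

First differences -2, 2, 6; second difference 4 = 2a, so a = 2.
Expanding, the x-coefficient is −2ah = -4h; matching it to the data gives h = 7, and then k = 6.
So T(x) = 2(x − 7)² + 6.
Hence h = 7.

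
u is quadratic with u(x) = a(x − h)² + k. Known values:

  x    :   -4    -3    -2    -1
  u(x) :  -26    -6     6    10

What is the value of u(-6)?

First differences 20, 12, 4; second difference -8 = 2a, so a = -4.
Expanding, the x-coefficient is −2ah = 8h; matching it to the data gives h = -1, and then k = 10.
So u(x) = -4(x + 1)² + 10.
u(-6) = -4·(-5)² + 10 = -90.

-90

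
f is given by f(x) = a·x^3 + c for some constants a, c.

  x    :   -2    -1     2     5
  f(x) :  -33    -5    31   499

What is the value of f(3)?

From f(-2) = -33 and f(-1) = -5: -8a + c = -33 and -1a + c = -5.
Subtracting: 7a = 28, so a = 4; then c = -33 − 4·(-8) = -1.
So f(x) = 4x³ − 1, and f(3) = 107.

107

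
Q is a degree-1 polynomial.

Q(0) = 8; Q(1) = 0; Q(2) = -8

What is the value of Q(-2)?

First differences: -8, -8.
Level-1 differences are constant, so Q has degree 1.
Fitting a degree-1 polynomial gives Q(x) = -8x + 8.
Then Q(-2) = 24.

24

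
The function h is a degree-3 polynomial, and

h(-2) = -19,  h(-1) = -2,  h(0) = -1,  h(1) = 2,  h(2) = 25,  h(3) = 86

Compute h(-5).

Write h(m) = am³ + bm² + cm + d; the 6 given values yield a linear system in the 4 coefficients.
Solving, h(m) = 3m³ + m² - m - 1.
Then h(-5) = -346.

-346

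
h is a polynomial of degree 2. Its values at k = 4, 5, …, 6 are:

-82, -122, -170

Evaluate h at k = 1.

-10

Write h(k) = ak² + bk + c; the 3 given values yield a linear system in the 3 coefficients.
Solving, h(k) = -4k² - 4k - 2.
Then h(1) = -10.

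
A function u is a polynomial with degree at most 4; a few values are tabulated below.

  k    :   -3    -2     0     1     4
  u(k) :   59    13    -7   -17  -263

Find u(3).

-127

Write u(k) = ak^4 + bk³ + ck² + dk + e; the 5 given values yield a linear system in the 5 coefficients.
Solving, the leading coefficient vanishes, and u(k) = -3k³ - 3k² - 4k - 7.
Then u(3) = -127.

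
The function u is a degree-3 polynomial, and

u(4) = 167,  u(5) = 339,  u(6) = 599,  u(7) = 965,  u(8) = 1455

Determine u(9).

First differences: 172, 260, 366, 490. Second differences: 88, 106, 124. Third differences: 18, 18.
Level-3 differences are constant, so u has degree 3.
Fitting a degree-3 polynomial gives u(t) = 3t³ - t² - 2t - 1.
Then u(9) = 2087.

2087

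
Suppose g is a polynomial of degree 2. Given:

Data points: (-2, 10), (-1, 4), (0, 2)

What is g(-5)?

Write g(t) = at² + bt + c; the 3 given values yield a linear system in the 3 coefficients.
Solving, g(t) = 2t² + 2.
Then g(-5) = 52.

52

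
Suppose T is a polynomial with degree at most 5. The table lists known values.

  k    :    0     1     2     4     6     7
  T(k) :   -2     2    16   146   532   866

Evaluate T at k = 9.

Write T(k) = ak^5 + bk^4 + ck³ + dk² + ek + p; the 6 given values yield a linear system in the 6 coefficients.
Solving, the top 2 coefficients vanish, and T(k) = 3k³ - 4k² + 5k - 2.
Then T(9) = 1906.

1906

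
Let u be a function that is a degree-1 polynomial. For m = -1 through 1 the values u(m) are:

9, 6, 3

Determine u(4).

-6

First differences: -3, -3.
Level-1 differences are constant, so u has degree 1.
Fitting a degree-1 polynomial gives u(m) = -3m + 6.
Then u(4) = -6.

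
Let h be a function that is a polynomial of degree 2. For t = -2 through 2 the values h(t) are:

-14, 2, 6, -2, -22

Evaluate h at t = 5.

-154

First differences: 16, 4, -8, -20. Second differences: -12, -12, -12.
Level-2 differences are constant, so h has degree 2.
Fitting a degree-2 polynomial gives h(t) = -6t² - 2t + 6.
Then h(5) = -154.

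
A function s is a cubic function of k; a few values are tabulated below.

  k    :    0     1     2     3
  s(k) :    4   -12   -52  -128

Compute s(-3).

Write s(k) = ak³ + bk² + ck + d; the 4 given values yield a linear system in the 4 coefficients.
Solving, s(k) = -2k³ - 6k² - 8k + 4.
Then s(-3) = 28.

28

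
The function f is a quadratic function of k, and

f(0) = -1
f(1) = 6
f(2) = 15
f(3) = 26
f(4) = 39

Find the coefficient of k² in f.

Write f(k) = ak² + bk + c; the 5 given values yield a linear system in the 3 coefficients.
Solving, f(k) = k² + 6k - 1.
The coefficient of k² is 1.

1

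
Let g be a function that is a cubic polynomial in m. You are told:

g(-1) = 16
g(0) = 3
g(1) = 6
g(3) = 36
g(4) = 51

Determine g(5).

Write g(m) = am³ + bm² + cm + d; the 5 given values yield a linear system in the 4 coefficients.
Solving, g(m) = -m³ + 8m² - 4m + 3.
Then g(5) = 58.

58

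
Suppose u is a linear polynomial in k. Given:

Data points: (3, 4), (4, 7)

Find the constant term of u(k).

-5

Write u(k) = ak + b; the 2 given values yield a linear system in the 2 coefficients.
Solving, u(k) = 3k - 5.
The constant term is u(0) = -5.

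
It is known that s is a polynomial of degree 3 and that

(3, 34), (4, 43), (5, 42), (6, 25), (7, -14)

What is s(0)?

7

Write s(n) = an³ + bn² + cn + d; the 5 given values yield a linear system in the 4 coefficients.
Solving, s(n) = -n³ + 7n² - 3n + 7.
Then s(0) = 7.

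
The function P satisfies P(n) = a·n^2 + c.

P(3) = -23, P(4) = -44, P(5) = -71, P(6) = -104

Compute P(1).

From P(3) = -23 and P(4) = -44: 9a + c = -23 and 16a + c = -44.
Subtracting: 7a = -21, so a = -3; then c = -23 − (-3)·9 = 4.
So P(n) = -3n² + 4, and P(1) = 1.

1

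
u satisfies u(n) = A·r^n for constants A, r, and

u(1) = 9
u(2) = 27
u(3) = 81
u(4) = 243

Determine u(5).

729

Consecutive ratio: 27/9 = 3, and 81/27 = 3, so r = 3.
Then A·3^1 = 9 gives A = 3, and u(n) = 3·3^n.
u(5) = 3·3^5 = 729.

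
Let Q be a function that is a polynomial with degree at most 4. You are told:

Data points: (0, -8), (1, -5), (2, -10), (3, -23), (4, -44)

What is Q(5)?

Write Q(n) = an^4 + bn³ + cn² + dn + e; the 5 given values yield a linear system in the 5 coefficients.
Solving, the top 2 coefficients vanish, and Q(n) = -4n² + 7n - 8.
Then Q(5) = -73.

-73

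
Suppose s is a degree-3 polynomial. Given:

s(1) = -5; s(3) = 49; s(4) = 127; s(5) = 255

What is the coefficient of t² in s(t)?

1

Write s(t) = at³ + bt² + ct + d; the 4 given values yield a linear system in the 4 coefficients.
Solving, s(t) = 2t³ + t² - 3t - 5.
The coefficient of t² is 1.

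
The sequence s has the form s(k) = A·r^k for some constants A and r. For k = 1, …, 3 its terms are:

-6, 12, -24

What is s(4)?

48

Consecutive ratio: 12/(-6) = -2, and -24/12 = -2, so r = -2.
Then A·(-2)^1 = -6 gives A = 3, and s(k) = 3·(-2)^k.
s(4) = 3·(-2)^4 = 48.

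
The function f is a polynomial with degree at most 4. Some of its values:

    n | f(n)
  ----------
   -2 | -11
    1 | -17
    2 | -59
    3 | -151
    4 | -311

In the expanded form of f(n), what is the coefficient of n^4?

Write f(n) = an^4 + bn³ + cn² + dn + e; the 5 given values yield a linear system in the 5 coefficients.
Solving, the leading coefficient vanishes, and f(n) = -3n³ - 7n² - 7.
The coefficient of n^4 is 0.

0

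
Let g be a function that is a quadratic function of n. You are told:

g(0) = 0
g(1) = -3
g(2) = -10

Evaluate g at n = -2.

-6

Write g(n) = an² + bn + c; the 3 given values yield a linear system in the 3 coefficients.
Solving, g(n) = -2n² - n.
Then g(-2) = -6.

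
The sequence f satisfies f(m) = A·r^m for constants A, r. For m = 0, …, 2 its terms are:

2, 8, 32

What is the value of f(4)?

512

Consecutive ratio: 8/2 = 4, and 32/8 = 4, so r = 4.
Then A·4^0 = 2 gives A = 2, and f(m) = 2·4^m.
f(4) = 2·4^4 = 512.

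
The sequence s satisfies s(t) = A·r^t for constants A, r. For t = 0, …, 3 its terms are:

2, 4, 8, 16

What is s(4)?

32

Consecutive ratio: 4/2 = 2, and 8/4 = 2, so r = 2.
Then A·2^0 = 2 gives A = 2, and s(t) = 2·2^t.
s(4) = 2·2^4 = 32.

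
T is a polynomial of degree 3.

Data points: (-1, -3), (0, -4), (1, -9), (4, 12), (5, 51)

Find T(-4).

-84

Write T(x) = ax³ + bx² + cx + d; the 5 given values yield a linear system in the 4 coefficients.
Solving, T(x) = x³ - 2x² - 4x - 4.
Then T(-4) = -84.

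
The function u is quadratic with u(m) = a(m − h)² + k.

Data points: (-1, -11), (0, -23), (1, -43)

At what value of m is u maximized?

-2

First differences -12, -20; second difference -8 = 2a, so a = -4.
Expanding, the m-coefficient is −2ah = 8h; matching it to the data gives h = -2, and then k = -7.
So u(m) = -4(m + 2)² − 7.
Hence h = -2.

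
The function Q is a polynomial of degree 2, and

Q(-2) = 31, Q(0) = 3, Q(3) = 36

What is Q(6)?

Write Q(x) = ax² + bx + c; the 3 given values yield a linear system in the 3 coefficients.
Solving, Q(x) = 5x² - 4x + 3.
Then Q(6) = 159.

159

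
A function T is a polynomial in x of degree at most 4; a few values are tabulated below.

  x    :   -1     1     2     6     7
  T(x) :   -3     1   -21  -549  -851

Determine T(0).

3

Write T(x) = ax^4 + bx³ + cx² + dx + e; the 5 given values yield a linear system in the 5 coefficients.
Solving, the leading coefficient vanishes, and T(x) = -2x³ - 4x² + 4x + 3.
Then T(0) = 3.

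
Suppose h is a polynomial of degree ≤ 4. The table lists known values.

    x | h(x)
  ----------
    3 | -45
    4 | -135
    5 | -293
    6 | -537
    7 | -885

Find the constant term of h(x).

First differences: -90, -158, -244, -348. Second differences: -68, -86, -104. Third differences: -18, -18.
Level-3 differences are constant, so h has degree 3.
Fitting a degree-3 polynomial gives h(x) = -3x³ + 2x² + 7x - 3.
The constant term is h(0) = -3.

-3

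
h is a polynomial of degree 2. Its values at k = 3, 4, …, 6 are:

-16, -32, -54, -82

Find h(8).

-156

Write h(k) = ak² + bk + c; the 4 given values yield a linear system in the 3 coefficients.
Solving, h(k) = -3k² + 5k - 4.
Then h(8) = -156.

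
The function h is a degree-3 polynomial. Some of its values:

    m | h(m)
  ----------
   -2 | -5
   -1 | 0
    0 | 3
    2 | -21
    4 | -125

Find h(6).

-357

Write h(m) = am³ + bm² + cm + d; the 5 given values yield a linear system in the 4 coefficients.
Solving, h(m) = -m³ - 4m² + 3.
Then h(6) = -357.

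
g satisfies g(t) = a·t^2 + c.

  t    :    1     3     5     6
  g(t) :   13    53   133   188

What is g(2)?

28

From g(1) = 13 and g(3) = 53: 1a + c = 13 and 9a + c = 53.
Subtracting: 8a = 40, so a = 5; then c = 13 − 5·1 = 8.
So g(t) = 5t² + 8, and g(2) = 28.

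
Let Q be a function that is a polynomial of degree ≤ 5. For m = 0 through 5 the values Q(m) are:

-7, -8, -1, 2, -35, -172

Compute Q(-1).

-10

Write Q(m) = am^5 + bm^4 + cm³ + dm² + em + p; the 6 given values yield a linear system in the 6 coefficients.
Solving, the leading coefficient vanishes, and Q(m) = -m^4 + 4m³ - m² - 3m - 7.
Then Q(-1) = -10.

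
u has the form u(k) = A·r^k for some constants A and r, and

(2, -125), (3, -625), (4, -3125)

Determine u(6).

Consecutive ratio: -625/(-125) = 5, and -3125/(-625) = 5, so r = 5.
Then A·5^2 = -125 gives A = -5, and u(k) = -5·5^k.
u(6) = -5·5^6 = -78125.

-78125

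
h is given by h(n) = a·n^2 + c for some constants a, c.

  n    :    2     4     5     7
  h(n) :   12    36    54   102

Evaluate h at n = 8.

From h(2) = 12 and h(4) = 36: 4a + c = 12 and 16a + c = 36.
Subtracting: 12a = 24, so a = 2; then c = 12 − 2·4 = 4.
So h(n) = 2n² + 4, and h(8) = 132.

132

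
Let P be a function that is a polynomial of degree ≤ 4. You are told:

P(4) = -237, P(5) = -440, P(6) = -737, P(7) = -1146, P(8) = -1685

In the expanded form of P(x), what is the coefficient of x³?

-3

First differences: -203, -297, -409, -539. Second differences: -94, -112, -130. Third differences: -18, -18.
Level-3 differences are constant, so P has degree 3.
Fitting a degree-3 polynomial gives P(x) = -3x³ - 2x² - 2x - 5.
The coefficient of x³ is -3.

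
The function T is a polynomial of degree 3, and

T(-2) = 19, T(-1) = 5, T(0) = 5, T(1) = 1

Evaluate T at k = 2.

-25

Write T(k) = ak³ + bk² + ck + d; the 4 given values yield a linear system in the 4 coefficients.
Solving, T(k) = -3k³ - 2k² + k + 5.
Then T(2) = -25.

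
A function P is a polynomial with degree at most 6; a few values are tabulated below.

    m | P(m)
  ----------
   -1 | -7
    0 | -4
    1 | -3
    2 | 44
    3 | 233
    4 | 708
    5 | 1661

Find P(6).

First differences: 3, 1, 47, 189, 475, 953. Second differences: -2, 46, 142, 286, 478. Third differences: 48, 96, 144, 192. Fourth differences: 48, 48, 48.
Level-4 differences are constant, so P has degree 4.
Fitting a degree-4 polynomial gives P(m) = 2m^4 + 4m³ - 3m² - 2m - 4.
Then P(6) = 3332.

3332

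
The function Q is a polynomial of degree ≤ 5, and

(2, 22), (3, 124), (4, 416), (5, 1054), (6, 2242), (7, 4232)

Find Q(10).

First differences: 102, 292, 638, 1188, 1990. Second differences: 190, 346, 550, 802. Third differences: 156, 204, 252. Fourth differences: 48, 48.
Level-4 differences are constant, so Q has degree 4.
Fitting a degree-4 polynomial gives Q(t) = 2t^4 - 2t³ + 3t² - 5t + 4.
Then Q(10) = 18254.

18254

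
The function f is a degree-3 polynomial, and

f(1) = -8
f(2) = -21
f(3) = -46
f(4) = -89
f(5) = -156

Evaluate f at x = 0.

First differences: -13, -25, -43, -67. Second differences: -12, -18, -24. Third differences: -6, -6.
Level-3 differences are constant, so f has degree 3.
Fitting a degree-3 polynomial gives f(x) = -x³ - 6x - 1.
Then f(0) = -1.

-1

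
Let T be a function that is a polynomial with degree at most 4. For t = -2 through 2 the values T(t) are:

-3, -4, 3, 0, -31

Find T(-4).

First differences: -1, 7, -3, -31. Second differences: 8, -10, -28. Third differences: -18, -18.
Level-3 differences are constant, so T has degree 3.
Fitting a degree-3 polynomial gives T(t) = -3t³ - 5t² + 5t + 3.
Then T(-4) = 95.

95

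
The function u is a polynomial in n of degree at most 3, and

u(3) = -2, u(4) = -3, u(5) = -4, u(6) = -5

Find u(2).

-1

First differences: -1, -1, -1.
Level-1 differences are constant, so u has degree 1.
Fitting a degree-1 polynomial gives u(n) = -n + 1.
Then u(2) = -1.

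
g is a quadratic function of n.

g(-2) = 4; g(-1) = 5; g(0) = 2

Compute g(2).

Write g(n) = an² + bn + c; the 3 given values yield a linear system in the 3 coefficients.
Solving, g(n) = -2n² - 5n + 2.
Then g(2) = -16.

-16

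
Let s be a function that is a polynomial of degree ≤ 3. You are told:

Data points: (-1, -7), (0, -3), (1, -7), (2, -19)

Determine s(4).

First differences: 4, -4, -12. Second differences: -8, -8.
Level-2 differences are constant, so s has degree 2.
Fitting a degree-2 polynomial gives s(m) = -4m² - 3.
Then s(4) = -67.

-67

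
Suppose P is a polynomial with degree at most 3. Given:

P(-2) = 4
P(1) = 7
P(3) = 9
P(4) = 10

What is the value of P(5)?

11

Write P(t) = at³ + bt² + ct + d; the 4 given values yield a linear system in the 4 coefficients.
Solving, the top 2 coefficients vanish, and P(t) = t + 6.
Then P(5) = 11.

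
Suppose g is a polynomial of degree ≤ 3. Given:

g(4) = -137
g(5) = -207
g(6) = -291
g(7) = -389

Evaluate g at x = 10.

-767

First differences: -70, -84, -98. Second differences: -14, -14.
Level-2 differences are constant, so g has degree 2.
Fitting a degree-2 polynomial gives g(x) = -7x² - 7x + 3.
Then g(10) = -767.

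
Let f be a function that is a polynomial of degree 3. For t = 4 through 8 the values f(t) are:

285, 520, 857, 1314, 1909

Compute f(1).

12

First differences: 235, 337, 457, 595. Second differences: 102, 120, 138. Third differences: 18, 18.
Level-3 differences are constant, so f has degree 3.
Fitting a degree-3 polynomial gives f(t) = 3t³ + 6t² - 2t + 5.
Then f(1) = 12.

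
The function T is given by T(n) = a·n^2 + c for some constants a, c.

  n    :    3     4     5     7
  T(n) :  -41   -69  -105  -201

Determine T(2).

-21

From T(3) = -41 and T(4) = -69: 9a + c = -41 and 16a + c = -69.
Subtracting: 7a = -28, so a = -4; then c = -41 − (-4)·9 = -5.
So T(n) = -4n² − 5, and T(2) = -21.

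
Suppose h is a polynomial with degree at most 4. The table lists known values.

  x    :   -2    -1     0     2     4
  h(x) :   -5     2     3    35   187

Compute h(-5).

-182

Write h(x) = ax^4 + bx³ + cx² + dx + e; the 5 given values yield a linear system in the 5 coefficients.
Solving, the leading coefficient vanishes, and h(x) = 2x³ + 3x² + 2x + 3.
Then h(-5) = -182.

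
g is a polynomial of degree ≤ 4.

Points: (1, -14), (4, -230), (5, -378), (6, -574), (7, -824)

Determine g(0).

Write g(n) = an^4 + bn³ + cn² + dn + e; the 5 given values yield a linear system in the 5 coefficients.
Solving, the leading coefficient vanishes, and g(n) = -n³ - 9n² - 6n + 2.
Then g(0) = 2.

2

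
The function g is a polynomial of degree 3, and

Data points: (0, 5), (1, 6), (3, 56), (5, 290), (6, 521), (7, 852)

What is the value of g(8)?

Write g(x) = ax³ + bx² + cx + d; the 6 given values yield a linear system in the 4 coefficients.
Solving, g(x) = 3x³ - 4x² + 2x + 5.
Then g(8) = 1301.

1301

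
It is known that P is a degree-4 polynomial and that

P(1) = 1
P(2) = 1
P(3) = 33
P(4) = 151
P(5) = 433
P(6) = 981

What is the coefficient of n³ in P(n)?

First differences: 0, 32, 118, 282, 548. Second differences: 32, 86, 164, 266. Third differences: 54, 78, 102. Fourth differences: 24, 24.
Level-4 differences are constant, so P has degree 4.
Fitting a degree-4 polynomial gives P(n) = n^4 - n³ - 3n² + n + 3.
The coefficient of n³ is -1.

-1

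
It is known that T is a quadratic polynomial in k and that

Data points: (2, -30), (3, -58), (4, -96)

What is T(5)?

Write T(k) = ak² + bk + c; the 3 given values yield a linear system in the 3 coefficients.
Solving, T(k) = -5k² - 3k - 4.
Then T(5) = -144.

-144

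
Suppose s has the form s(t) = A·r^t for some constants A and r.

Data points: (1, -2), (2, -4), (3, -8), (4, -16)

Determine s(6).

-64

Consecutive ratio: -4/(-2) = 2, and -8/(-4) = 2, so r = 2.
Then A·2^1 = -2 gives A = -1, and s(t) = -1·2^t.
s(6) = -1·2^6 = -64.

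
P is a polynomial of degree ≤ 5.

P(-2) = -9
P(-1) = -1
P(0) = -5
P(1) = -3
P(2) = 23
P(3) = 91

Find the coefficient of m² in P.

First differences: 8, -4, 2, 26, 68. Second differences: -12, 6, 24, 42. Third differences: 18, 18, 18.
Level-3 differences are constant, so P has degree 3.
Fitting a degree-3 polynomial gives P(m) = 3m³ + 3m² - 4m - 5.
The coefficient of m² is 3.

3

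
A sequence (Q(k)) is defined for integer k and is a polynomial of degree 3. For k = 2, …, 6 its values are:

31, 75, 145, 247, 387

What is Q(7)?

571

Write Q(k) = ak³ + bk² + ck + d; the 5 given values yield a linear system in the 4 coefficients.
Solving, Q(k) = k³ + 4k² + 5k - 3.
Then Q(7) = 571.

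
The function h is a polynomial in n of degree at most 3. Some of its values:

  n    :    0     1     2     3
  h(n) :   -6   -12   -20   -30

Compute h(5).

-56

First differences: -6, -8, -10. Second differences: -2, -2.
Level-2 differences are constant, so h has degree 2.
Fitting a degree-2 polynomial gives h(n) = -n² - 5n - 6.
Then h(5) = -56.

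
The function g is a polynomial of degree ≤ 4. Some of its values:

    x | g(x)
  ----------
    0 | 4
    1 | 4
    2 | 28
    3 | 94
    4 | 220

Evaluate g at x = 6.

Write g(x) = ax^4 + bx³ + cx² + dx + e; the 5 given values yield a linear system in the 5 coefficients.
Solving, the leading coefficient vanishes, and g(x) = 3x³ + 3x² - 6x + 4.
Then g(6) = 724.

724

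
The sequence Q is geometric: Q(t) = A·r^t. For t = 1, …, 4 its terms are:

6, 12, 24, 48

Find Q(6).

192

Consecutive ratio: 12/6 = 2, and 24/12 = 2, so r = 2.
Then A·2^1 = 6 gives A = 3, and Q(t) = 3·2^t.
Q(6) = 3·2^6 = 192.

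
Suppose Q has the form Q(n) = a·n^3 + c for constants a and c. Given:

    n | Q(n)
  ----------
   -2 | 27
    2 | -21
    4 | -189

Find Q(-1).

6

From Q(-2) = 27 and Q(2) = -21: -8a + c = 27 and 8a + c = -21.
Subtracting: 16a = -48, so a = -3; then c = 27 − (-3)·(-8) = 3.
So Q(n) = -3n³ + 3, and Q(-1) = 6.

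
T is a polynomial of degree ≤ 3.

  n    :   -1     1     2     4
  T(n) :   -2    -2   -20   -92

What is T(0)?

Write T(n) = an³ + bn² + cn + d; the 4 given values yield a linear system in the 4 coefficients.
Solving, the leading coefficient vanishes, and T(n) = -6n² + 4.
Then T(0) = 4.

4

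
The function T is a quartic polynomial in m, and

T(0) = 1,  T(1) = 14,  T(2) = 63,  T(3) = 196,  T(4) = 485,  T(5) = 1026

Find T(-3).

58

First differences: 13, 49, 133, 289, 541. Second differences: 36, 84, 156, 252. Third differences: 48, 72, 96. Fourth differences: 24, 24.
Level-4 differences are constant, so T has degree 4.
Fitting a degree-4 polynomial gives T(m) = m^4 + 2m³ + 5m² + 5m + 1.
Then T(-3) = 58.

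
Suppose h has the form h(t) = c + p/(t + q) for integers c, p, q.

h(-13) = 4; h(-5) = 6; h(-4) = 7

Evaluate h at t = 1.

(h(t) − c)(t + q) = p for each data point; the three points give a linear system in c and q, then p follows.
Solving: c = 3, q = 1, p = -12, so h(t) = 3 − 12/(t + 1).
Then h(1) = 3 − 12/2 = -3.

-3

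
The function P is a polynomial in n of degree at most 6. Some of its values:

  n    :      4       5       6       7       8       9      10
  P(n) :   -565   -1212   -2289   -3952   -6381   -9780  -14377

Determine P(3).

-216

First differences: -647, -1077, -1663, -2429, -3399, -4597. Second differences: -430, -586, -766, -970, -1198. Third differences: -156, -180, -204, -228. Fourth differences: -24, -24, -24.
Level-4 differences are constant, so P has degree 4.
Fitting a degree-4 polynomial gives P(n) = -n^4 - 4n³ - 4n² + 2n + 3.
Then P(3) = -216.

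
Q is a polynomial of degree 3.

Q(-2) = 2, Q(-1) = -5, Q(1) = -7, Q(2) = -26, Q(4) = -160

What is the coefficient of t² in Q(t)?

Write Q(t) = at³ + bt² + ct + d; the 5 given values yield a linear system in the 4 coefficients.
Solving, Q(t) = -2t³ - 2t² + t - 4.
The coefficient of t² is -2.

-2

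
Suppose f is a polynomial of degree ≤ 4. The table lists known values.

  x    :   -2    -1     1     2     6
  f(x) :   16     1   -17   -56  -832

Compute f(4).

-284

Write f(x) = ax^4 + bx³ + cx² + dx + e; the 5 given values yield a linear system in the 5 coefficients.
Solving, the leading coefficient vanishes, and f(x) = -3x³ - 4x² - 6x - 4.
Then f(4) = -284.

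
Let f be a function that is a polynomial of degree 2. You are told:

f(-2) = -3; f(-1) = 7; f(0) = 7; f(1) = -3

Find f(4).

Write f(n) = an² + bn + c; the 4 given values yield a linear system in the 3 coefficients.
Solving, f(n) = -5n² - 5n + 7.
Then f(4) = -93.

-93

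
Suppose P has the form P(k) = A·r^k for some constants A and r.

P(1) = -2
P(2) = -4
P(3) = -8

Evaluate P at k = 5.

-32

Consecutive ratio: -4/(-2) = 2, and -8/(-4) = 2, so r = 2.
Then A·2^1 = -2 gives A = -1, and P(k) = -1·2^k.
P(5) = -1·2^5 = -32.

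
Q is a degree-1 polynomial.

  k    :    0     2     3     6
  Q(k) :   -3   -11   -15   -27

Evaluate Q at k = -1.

Write Q(k) = ak + b; the 4 given values yield a linear system in the 2 coefficients.
Solving, Q(k) = -4k - 3.
Then Q(-1) = 1.

1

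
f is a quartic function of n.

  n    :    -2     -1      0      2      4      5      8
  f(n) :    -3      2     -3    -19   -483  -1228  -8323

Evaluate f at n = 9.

-13368

Write f(n) = an^4 + bn³ + cn² + dn + e; the 7 given values yield a linear system in the 5 coefficients.
Solving, f(n) = -2n^4 - n³ + 6n² - 3.
Then f(9) = -13368.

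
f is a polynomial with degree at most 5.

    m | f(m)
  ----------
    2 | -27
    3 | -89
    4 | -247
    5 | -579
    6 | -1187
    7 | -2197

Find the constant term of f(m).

1

First differences: -62, -158, -332, -608, -1010. Second differences: -96, -174, -276, -402. Third differences: -78, -102, -126. Fourth differences: -24, -24.
Level-4 differences are constant, so f has degree 4.
Fitting a degree-4 polynomial gives f(m) = -m^4 + m³ - 2m² - 6m + 1.
The constant term is f(0) = 1.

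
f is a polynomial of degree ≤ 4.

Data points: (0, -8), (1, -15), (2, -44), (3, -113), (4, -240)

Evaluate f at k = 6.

-740

First differences: -7, -29, -69, -127. Second differences: -22, -40, -58. Third differences: -18, -18.
Level-3 differences are constant, so f has degree 3.
Fitting a degree-3 polynomial gives f(k) = -3k³ - 2k² - 2k - 8.
Then f(6) = -740.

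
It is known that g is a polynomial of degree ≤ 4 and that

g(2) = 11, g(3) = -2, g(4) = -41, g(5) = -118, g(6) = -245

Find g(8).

First differences: -13, -39, -77, -127. Second differences: -26, -38, -50. Third differences: -12, -12.
Level-3 differences are constant, so g has degree 3.
Fitting a degree-3 polynomial gives g(t) = -2t³ + 5t² + 7.
Then g(8) = -697.

-697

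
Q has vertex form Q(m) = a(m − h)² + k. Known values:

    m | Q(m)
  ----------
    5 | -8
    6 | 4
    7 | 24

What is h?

First differences 12, 20; second difference 8 = 2a, so a = 4.
Expanding, the m-coefficient is −2ah = -8h; matching it to the data gives h = 4, and then k = -12.
So Q(m) = 4(m − 4)² − 12.
Hence h = 4.

4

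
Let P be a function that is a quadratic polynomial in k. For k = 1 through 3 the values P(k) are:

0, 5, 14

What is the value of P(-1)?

2

Write P(k) = ak² + bk + c; the 3 given values yield a linear system in the 3 coefficients.
Solving, P(k) = 2k² - k - 1.
Then P(-1) = 2.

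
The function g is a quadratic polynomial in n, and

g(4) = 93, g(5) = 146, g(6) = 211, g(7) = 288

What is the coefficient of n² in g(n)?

6

First differences: 53, 65, 77. Second differences: 12, 12.
Level-2 differences are constant, so g has degree 2.
Fitting a degree-2 polynomial gives g(n) = 6n² - n + 1.
The coefficient of n² is 6.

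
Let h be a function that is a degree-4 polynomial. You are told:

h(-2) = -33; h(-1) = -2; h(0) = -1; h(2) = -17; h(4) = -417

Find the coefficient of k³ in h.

Write h(k) = ak^4 + bk³ + ck² + dk + e; the 5 given values yield a linear system in the 5 coefficients.
Solving, h(k) = -2k^4 + k³ + 2k² - 1.
The coefficient of k³ is 1.

1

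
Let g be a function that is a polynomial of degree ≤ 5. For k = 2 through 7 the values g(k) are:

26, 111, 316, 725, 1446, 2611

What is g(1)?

1

First differences: 85, 205, 409, 721, 1165. Second differences: 120, 204, 312, 444. Third differences: 84, 108, 132. Fourth differences: 24, 24.
Level-4 differences are constant, so g has degree 4.
Fitting a degree-4 polynomial gives g(k) = k^4 + 5k² - 5k.
Then g(1) = 1.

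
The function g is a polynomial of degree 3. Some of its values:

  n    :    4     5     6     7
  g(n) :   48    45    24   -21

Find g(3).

39

Write g(n) = an³ + bn² + cn + d; the 4 given values yield a linear system in the 4 coefficients.
Solving, g(n) = -n³ + 6n² + 4n.
Then g(3) = 39.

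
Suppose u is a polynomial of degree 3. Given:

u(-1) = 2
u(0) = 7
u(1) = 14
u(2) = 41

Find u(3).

Write u(k) = ak³ + bk² + ck + d; the 4 given values yield a linear system in the 4 coefficients.
Solving, u(k) = 3k³ + k² + 3k + 7.
Then u(3) = 106.

106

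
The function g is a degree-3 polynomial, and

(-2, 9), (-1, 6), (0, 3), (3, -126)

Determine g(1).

Write g(x) = ax³ + bx² + cx + d; the 4 given values yield a linear system in the 4 coefficients.
Solving, g(x) = -2x³ - 6x² - 7x + 3.
Then g(1) = -12.

-12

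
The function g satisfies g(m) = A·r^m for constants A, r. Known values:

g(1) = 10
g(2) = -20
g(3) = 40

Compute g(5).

160

Consecutive ratio: -20/10 = -2, and 40/(-20) = -2, so r = -2.
Then A·(-2)^1 = 10 gives A = -5, and g(m) = -5·(-2)^m.
g(5) = -5·(-2)^5 = 160.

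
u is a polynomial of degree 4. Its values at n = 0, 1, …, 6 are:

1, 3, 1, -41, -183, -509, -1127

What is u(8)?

First differences: 2, -2, -42, -142, -326, -618. Second differences: -4, -40, -100, -184, -292. Third differences: -36, -60, -84, -108. Fourth differences: -24, -24, -24.
Level-4 differences are constant, so u has degree 4.
Fitting a degree-4 polynomial gives u(n) = -n^4 + 5n² - 2n + 1.
Then u(8) = -3791.

-3791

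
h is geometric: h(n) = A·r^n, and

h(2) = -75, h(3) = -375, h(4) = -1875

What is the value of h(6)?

Consecutive ratio: -375/(-75) = 5, and -1875/(-375) = 5, so r = 5.
Then A·5^2 = -75 gives A = -3, and h(n) = -3·5^n.
h(6) = -3·5^6 = -46875.

-46875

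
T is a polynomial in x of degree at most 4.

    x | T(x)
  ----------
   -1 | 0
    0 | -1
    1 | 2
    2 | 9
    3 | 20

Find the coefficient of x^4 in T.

0

Write T(x) = ax^4 + bx³ + cx² + dx + e; the 5 given values yield a linear system in the 5 coefficients.
Solving, the top 2 coefficients vanish, and T(x) = 2x² + x - 1.
The coefficient of x^4 is 0.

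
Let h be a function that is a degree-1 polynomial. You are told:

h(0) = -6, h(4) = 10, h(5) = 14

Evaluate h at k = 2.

Write h(k) = ak + b; the 3 given values yield a linear system in the 2 coefficients.
Solving, h(k) = 4k - 6.
Then h(2) = 2.

2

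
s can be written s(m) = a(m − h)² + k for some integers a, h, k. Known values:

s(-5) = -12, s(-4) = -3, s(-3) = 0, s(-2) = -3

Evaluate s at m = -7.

First differences 9, 3, -3; second difference -6 = 2a, so a = -3.
Expanding, the m-coefficient is −2ah = 6h; matching it to the data gives h = -3, and then k = 0.
So s(m) = -3(m + 3)² + 0.
s(-7) = -3·(-4)² + 0 = -48.

-48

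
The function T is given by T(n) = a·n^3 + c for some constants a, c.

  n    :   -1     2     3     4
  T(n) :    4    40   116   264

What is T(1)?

12

From T(-1) = 4 and T(2) = 40: -1a + c = 4 and 8a + c = 40.
Subtracting: 9a = 36, so a = 4; then c = 4 − 4·(-1) = 8.
So T(n) = 4n³ + 8, and T(1) = 12.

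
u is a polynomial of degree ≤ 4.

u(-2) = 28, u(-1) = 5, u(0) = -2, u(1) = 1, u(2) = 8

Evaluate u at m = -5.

253

First differences: -23, -7, 3, 7. Second differences: 16, 10, 4. Third differences: -6, -6.
Level-3 differences are constant, so u has degree 3.
Fitting a degree-3 polynomial gives u(m) = -m³ + 5m² - m - 2.
Then u(-5) = 253.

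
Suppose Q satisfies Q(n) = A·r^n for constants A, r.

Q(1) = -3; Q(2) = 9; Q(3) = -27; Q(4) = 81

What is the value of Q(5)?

-243

Consecutive ratio: 9/(-3) = -3, and -27/9 = -3, so r = -3.
Then A·(-3)^1 = -3 gives A = 1, and Q(n) = 1·(-3)^n.
Q(5) = 1·(-3)^5 = -243.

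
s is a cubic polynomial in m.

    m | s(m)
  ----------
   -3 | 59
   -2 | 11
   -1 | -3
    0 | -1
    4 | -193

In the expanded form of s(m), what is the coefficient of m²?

Write s(m) = am³ + bm² + cm + d; the 5 given values yield a linear system in the 4 coefficients.
Solving, s(m) = -3m³ - m² + 4m - 1.
The coefficient of m² is -1.

-1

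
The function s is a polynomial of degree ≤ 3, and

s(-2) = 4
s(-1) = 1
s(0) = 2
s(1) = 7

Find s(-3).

11

Write s(t) = at³ + bt² + ct + d; the 4 given values yield a linear system in the 4 coefficients.
Solving, the leading coefficient vanishes, and s(t) = 2t² + 3t + 2.
Then s(-3) = 11.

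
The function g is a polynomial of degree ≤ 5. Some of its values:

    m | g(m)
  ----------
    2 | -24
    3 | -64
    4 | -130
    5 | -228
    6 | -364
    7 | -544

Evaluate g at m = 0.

First differences: -40, -66, -98, -136, -180. Second differences: -26, -32, -38, -44. Third differences: -6, -6, -6.
Level-3 differences are constant, so g has degree 3.
Fitting a degree-3 polynomial gives g(m) = -m³ - 4m² - m + 2.
Then g(0) = 2.

2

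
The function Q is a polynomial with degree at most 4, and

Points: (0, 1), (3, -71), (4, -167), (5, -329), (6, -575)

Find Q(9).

Write Q(t) = at^4 + bt³ + ct² + dt + e; the 5 given values yield a linear system in the 5 coefficients.
Solving, the leading coefficient vanishes, and Q(t) = -3t³ + 3t² - 6t + 1.
Then Q(9) = -1997.

-1997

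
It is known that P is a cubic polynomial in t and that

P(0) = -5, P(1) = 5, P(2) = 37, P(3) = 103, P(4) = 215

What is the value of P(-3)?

-23

Write P(t) = at³ + bt² + ct + d; the 5 given values yield a linear system in the 4 coefficients.
Solving, P(t) = 2t³ + 5t² + 3t - 5.
Then P(-3) = -23.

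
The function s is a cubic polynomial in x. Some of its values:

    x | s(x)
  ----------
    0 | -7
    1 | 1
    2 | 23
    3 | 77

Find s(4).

Write s(x) = ax³ + bx² + cx + d; the 4 given values yield a linear system in the 4 coefficients.
Solving, s(x) = 3x³ - 2x² + 7x - 7.
Then s(4) = 181.

181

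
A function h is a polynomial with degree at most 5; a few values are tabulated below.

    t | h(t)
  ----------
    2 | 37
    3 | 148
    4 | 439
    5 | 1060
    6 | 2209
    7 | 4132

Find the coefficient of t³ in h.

-3

Write h(t) = at^5 + bt^4 + ct³ + dt² + et + p; the 6 given values yield a linear system in the 6 coefficients.
Solving, the leading coefficient vanishes, and h(t) = 2t^4 - 3t³ + 7t² + 3t - 5.
The coefficient of t³ is -3.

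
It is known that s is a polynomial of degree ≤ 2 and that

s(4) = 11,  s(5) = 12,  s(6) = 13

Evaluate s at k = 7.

14

Write s(k) = ak² + bk + c; the 3 given values yield a linear system in the 3 coefficients.
Solving, the leading coefficient vanishes, and s(k) = k + 7.
Then s(7) = 14.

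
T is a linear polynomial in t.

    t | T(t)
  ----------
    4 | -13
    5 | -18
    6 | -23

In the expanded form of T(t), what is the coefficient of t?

First differences: -5, -5.
Level-1 differences are constant, so T has degree 1.
Fitting a degree-1 polynomial gives T(t) = -5t + 7.
The coefficient of t is -5.

-5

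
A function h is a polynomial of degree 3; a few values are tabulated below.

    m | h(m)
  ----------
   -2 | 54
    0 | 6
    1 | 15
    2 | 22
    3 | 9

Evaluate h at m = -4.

310

Write h(m) = am³ + bm² + cm + d; the 5 given values yield a linear system in the 4 coefficients.
Solving, h(m) = -3m³ + 8m² + 4m + 6.
Then h(-4) = 310.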